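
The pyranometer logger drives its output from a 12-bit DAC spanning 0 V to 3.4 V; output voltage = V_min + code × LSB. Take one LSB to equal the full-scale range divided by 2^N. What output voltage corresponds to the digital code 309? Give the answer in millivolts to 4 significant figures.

Range is 3.4 V. LSB = 3.4 V / 2^12.
V_out = 0 + 309 × (3.4/4096) V
      = 0 + 0.256494 = 0.256494 V.

256.5 mV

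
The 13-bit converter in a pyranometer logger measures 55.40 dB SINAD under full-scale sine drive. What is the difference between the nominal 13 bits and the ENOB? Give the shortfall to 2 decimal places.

Effective bits = (55.40 − 1.76)/6.02 = 8.9103.
13 − 8.9103 = 4.09 bits below nominal.

4.09 bits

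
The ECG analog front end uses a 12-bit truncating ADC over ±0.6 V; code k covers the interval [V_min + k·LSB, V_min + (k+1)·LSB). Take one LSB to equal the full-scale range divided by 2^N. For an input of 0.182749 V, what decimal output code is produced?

The full-scale span is 0.6 − (-0.6) = 1.2 V. LSB = 1.2 V / 2^12 ≈ 293.0 µV.
V_in − V_min = 0.182749 − (-0.6) = 0.782749 V.
Divide by LSB: 0.782749 × 4096/1.2 = 2671.7833.
Truncating gives code 2671.

2671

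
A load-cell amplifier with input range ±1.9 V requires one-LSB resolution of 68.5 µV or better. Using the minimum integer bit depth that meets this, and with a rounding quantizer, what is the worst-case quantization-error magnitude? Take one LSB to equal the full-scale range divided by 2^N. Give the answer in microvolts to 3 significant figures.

29.0 µV

The full-scale span is 1.9 − (-1.9) = 3.8 V.
Required number of levels: 3.8/68.5 µV = 55474; smallest N with 2^N ≥ that is 16.
Step size = 3.8/65536 V = 57.983 µV.
|e|_max = LSB/2 = 29.0 µV.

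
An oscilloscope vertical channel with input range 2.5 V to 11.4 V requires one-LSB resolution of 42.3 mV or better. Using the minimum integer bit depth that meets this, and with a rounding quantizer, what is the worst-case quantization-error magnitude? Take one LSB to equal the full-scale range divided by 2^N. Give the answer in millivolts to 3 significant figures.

The full-scale span is 11.4 − (2.5) = 8.9 V.
Levels needed ≥ 8.9/42.3 mV = 210.4. 2^8 = 256 suffices, so N_min = 8.
One LSB is 8.9 V / 256 = 34.766 mV.
|e|_max = LSB/2 = 17.4 mV.

17.4 mV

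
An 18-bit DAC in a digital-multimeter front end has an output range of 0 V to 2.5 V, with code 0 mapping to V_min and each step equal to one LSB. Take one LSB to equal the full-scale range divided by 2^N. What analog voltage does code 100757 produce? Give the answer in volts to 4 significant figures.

0.9609 V

V_FS = 2.5 V. LSB = 2.5 V / 2^18.
Output = V_min + (100757/262144) × range = 0 + 0.384357 × 2.5 V
      = 0 + 0.960894 = 0.960894 V.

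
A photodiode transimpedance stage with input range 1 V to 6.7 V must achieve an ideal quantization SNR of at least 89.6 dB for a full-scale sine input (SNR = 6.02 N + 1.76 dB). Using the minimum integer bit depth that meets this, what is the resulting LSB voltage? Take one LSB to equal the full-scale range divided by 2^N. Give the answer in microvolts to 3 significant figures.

The full-scale span is 6.7 − (1) = 5.7 V.
Solving 6.02 N ≥ 89.6 − 1.76: N ≥ 14.591. Round up → N = 15.
LSB = 5.7 V ÷ 2^15 = 5.7/32768 V = 174 µV.

174 µV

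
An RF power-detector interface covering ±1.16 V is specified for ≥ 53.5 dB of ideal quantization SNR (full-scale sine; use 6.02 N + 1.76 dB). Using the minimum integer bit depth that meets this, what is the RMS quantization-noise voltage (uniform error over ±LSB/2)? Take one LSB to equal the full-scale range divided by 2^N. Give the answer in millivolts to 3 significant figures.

1.31 mV

Range = 1.16 − (-1.16) = 2.32 V.
N ≥ (53.5 − 1.76)/6.02 = 8.595 → N_min = 9.
One LSB is 2.32 V / 512 = 4.5313 mV.
RMS noise = LSB/√12 = 1.31 mV.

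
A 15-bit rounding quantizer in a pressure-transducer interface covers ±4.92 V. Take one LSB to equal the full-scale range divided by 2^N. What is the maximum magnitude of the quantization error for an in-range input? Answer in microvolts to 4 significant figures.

150.1 µV

The full-scale span is 4.92 − (-4.92) = 9.84 V.
LSB = 9.84 V ÷ 2^15 = 9.84/32768 V = 300.293 µV.
|e|_max = LSB/2 = 150.1 µV.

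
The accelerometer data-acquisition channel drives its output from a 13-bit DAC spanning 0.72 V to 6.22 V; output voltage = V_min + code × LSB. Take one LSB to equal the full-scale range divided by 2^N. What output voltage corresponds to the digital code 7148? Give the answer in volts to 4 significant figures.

Full-scale range = 6.22 V − (0.72 V) = 5.5 V. LSB = 5.5 V / 2^13.
V_out = 0.72 + 7148 × (5.5/8192) V
      = 0.72 V + 4.79907 V = 5.51907 V.

5.519 V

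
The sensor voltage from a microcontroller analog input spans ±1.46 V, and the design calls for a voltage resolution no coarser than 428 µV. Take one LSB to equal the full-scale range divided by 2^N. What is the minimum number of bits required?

13 bits

The full-scale span is 1.46 − (-1.46) = 2.92 V.
Required number of levels: 2.92/428 µV = 6822.4; smallest N with 2^N ≥ that is 13.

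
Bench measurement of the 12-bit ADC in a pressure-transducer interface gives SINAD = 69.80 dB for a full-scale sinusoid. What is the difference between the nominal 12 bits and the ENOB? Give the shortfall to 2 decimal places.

0.70 bits

Effective bits = (69.80 − 1.76)/6.02 = 11.3023.
Shortfall = 12 − 11.3023 = 0.6977 bits.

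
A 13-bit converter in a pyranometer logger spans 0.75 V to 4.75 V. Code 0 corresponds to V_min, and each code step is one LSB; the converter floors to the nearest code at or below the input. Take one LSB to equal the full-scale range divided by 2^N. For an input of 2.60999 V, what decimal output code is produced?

Span: 4.75 V − (0.75 V) = 4 V. LSB = 4 V / 2^13 ≈ 488.3 µV.
code = ⌊(V_in − V_min)/LSB⌋ = ⌊(V_in − V_min) × 2^13 / range⌋
     = ⌊(2.60999 − (0.75)) × 8192 / 4⌋ = ⌊1.85999 × 8192/4⌋
     = ⌊3809.260⌋ = 3809.

3809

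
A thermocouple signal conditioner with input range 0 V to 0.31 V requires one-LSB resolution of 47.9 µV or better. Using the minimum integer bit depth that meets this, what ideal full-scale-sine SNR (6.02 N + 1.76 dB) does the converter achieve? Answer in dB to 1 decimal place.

80.0 dB

Full-scale range = 0.31 V.
0.31 V / 47.9 µV = 6472. Since 2^12 = 4096 and 2^13 = 8192, N = 13.
6.02(13) + 1.76 = 80.02 dB.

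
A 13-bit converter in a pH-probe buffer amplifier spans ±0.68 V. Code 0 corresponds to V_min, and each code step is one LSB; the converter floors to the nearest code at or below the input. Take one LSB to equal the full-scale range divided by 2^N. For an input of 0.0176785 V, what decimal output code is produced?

Full-scale range = 0.68 V − (-0.68 V) = 1.36 V. LSB = 1.36 V / 2^13 ≈ 166.0 µV.
(V_in − V_min) × 2^13/range = (0.0176785 − (-0.68)) × 8192/1.36 = 4202.487.
Floor → code = 4202.

4202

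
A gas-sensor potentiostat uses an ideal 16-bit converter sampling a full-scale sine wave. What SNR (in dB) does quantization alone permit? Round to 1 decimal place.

98.1 dB

For an ideal N-bit converter with full-scale sine input, SNR = 6.02 N + 1.76 dB. SNR = 6.02 × 16 + 1.76 = 96.32 + 1.76 = 98.08 dB.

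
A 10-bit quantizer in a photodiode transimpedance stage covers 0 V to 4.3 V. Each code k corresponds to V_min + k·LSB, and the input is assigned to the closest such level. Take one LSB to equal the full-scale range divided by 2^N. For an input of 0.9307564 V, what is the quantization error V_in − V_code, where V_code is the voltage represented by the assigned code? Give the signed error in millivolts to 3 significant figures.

Full-scale range = 4.3 V. LSB = 4.3 V / 2^10 ≈ 4.199 mV.
(V_in − V_min)/LSB = (0.9307564 − (0)) × 1024/4.3 = 221.6499 → nearest code k = 222.
V_code = 0 + (222/1024) × 4.3 = 0.9322265625 V.
Error = V_in − V_code = 0.9307564 − (0.9322265625) = −1.47 mV.

−1.47 mV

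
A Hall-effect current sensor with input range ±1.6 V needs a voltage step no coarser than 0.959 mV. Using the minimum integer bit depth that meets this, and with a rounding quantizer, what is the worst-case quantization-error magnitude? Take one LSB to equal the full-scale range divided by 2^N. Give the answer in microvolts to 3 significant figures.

Range = 1.6 − (-1.6) = 3.2 V.
3.2 V / 0.959 mV = 3337. Since 2^11 = 2048 and 2^12 = 4096, N = 12.
LSB = 3.2 V / 2^12 = 0.78125 mV.
Half an LSB is 391 µV.

391 µV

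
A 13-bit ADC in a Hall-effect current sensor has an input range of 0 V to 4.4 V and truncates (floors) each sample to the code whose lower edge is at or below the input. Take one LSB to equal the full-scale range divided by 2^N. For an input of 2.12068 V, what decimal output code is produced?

3948

V_FS = 4.4 V. LSB = 4.4 V / 2^13 ≈ 0.5371 mV.
(V_in − V_min) × 2^13/range = (2.12068 − (0)) × 8192/4.4 = 3948.321.
Floor → code = 3948.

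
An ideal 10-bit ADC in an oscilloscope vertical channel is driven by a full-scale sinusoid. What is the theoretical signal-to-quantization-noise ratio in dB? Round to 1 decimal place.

For an ideal N-bit converter with full-scale sine input, SNR = 6.02 N + 1.76 dB. SNR = 6.02 × 10 + 1.76 = 60.20 + 1.76 = 61.96 dB.

62.0 dB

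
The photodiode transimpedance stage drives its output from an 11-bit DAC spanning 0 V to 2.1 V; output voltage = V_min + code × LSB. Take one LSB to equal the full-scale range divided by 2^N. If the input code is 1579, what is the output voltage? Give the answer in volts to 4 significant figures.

1.619 V

Range is 2.1 V. LSB = 2.1 V / 2^11.
V_out = V_min + code × LSB = 0 V + 1579 × 2.1 V / 2048
      = 0 V + 1.61909 V = 1.61909 V.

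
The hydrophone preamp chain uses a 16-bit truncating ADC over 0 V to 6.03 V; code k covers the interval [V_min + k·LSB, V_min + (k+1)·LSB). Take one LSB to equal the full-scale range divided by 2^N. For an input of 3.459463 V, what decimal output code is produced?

37598

Full-scale range = 6.03 V. LSB = 6.03 V / 2^16 ≈ 92.01 µV.
code = ⌊(V_in − V_min)/LSB⌋ = ⌊(V_in − V_min) × 2^16 / range⌋
     = ⌊(3.459463 − (0)) × 65536 / 6.03⌋ = ⌊3.459463 × 65536/6.03⌋
     = ⌊37598.568⌋ = 37598.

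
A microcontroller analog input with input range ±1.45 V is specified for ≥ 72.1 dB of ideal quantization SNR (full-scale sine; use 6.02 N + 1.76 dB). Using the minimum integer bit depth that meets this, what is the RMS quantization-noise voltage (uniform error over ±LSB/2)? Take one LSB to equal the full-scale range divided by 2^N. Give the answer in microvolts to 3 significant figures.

204 µV

Range = 1.45 − (-1.45) = 2.9 V.
Solving 6.02 N ≥ 72.1 − 1.76: N ≥ 11.684. Round up → N = 12.
Step size = 2.9/4096 V = 0.70801 mV.
V_rms = LSB/√12 = 204 µV.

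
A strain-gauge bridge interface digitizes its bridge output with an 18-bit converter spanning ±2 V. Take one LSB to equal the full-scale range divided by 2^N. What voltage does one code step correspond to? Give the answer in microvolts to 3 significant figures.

15.3 µV

Full-scale range = 2 V − (-2 V) = 4 V.
There are 2^18 = 262144 steps.
One LSB is 4 V / 262144 = 15.3 µV.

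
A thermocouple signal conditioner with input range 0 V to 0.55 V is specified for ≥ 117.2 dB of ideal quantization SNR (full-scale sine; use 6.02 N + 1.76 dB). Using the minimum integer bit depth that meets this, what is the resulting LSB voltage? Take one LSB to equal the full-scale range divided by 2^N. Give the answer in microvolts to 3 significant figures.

0.525 µV

Range is 0.55 V.
Solving 6.02 N ≥ 117.2 − 1.76: N ≥ 19.176. Round up → N = 20.
LSB = 0.55 V ÷ 2^20 = 0.55/1048576 V = 0.525 µV.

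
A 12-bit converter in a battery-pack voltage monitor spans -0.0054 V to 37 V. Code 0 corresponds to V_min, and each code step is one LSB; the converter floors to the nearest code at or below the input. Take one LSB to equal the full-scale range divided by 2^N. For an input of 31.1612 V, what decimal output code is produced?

3449

The full-scale span is 37 − (-0.0054) = 37.0054 V. LSB = 37.0054 V / 2^12 ≈ 9.035 mV.
code = ⌊(V_in − V_min)/LSB⌋ = ⌊(V_in − V_min) × 2^12 / range⌋
     = ⌊(31.1612 − (-0.0054)) × 4096 / 37.0054⌋ = ⌊31.1666 × 4096/37.0054⌋
     = ⌊3449.723⌋ = 3449.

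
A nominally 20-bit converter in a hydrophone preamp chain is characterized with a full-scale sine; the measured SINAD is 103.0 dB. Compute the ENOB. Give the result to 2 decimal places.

16.82 bits

Inverting SNR = 6.02 N + 1.76: N_eff = (103.0 − 1.76)/6.02 = 16.8173.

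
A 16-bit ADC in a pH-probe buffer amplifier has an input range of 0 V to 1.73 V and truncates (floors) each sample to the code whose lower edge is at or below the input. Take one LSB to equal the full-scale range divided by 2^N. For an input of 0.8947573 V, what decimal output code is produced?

Span = 1.73 V. LSB = 1.73 V / 2^16 ≈ 26.40 µV.
V_in − V_min = 0.8947573 − (0) = 0.8947573 V.
Divide by LSB: 0.8947573 × 65536/1.73 = 33895.2684.
Truncating gives code 33895.

33895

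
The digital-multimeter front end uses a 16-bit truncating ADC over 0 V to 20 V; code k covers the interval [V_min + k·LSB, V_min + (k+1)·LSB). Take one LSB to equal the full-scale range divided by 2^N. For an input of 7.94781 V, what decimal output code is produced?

V_FS = 20 V. LSB = 20 V / 2^16 ≈ 305.2 µV.
code = ⌊(V_in − V_min)/LSB⌋ = ⌊(V_in − V_min) × 2^16 / range⌋
     = ⌊(7.94781 − (0)) × 65536 / 20⌋ = ⌊7.94781 × 65536/20⌋
     = ⌊26043.384⌋ = 26043.

26043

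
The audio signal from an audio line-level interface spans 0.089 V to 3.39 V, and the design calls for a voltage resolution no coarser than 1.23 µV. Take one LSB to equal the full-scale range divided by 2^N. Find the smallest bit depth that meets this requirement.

22 bits

The full-scale span is 3.39 − (0.089) = 3.301 V.
Need 2^N ≥ 3.301 V / 1.23 µV = 2.684e6 → N_min = 22.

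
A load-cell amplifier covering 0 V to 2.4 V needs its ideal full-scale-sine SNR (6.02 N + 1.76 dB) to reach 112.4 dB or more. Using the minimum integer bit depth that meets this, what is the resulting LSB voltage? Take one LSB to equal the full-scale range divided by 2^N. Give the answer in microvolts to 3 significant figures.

4.58 µV

Full-scale range = 2.4 V.
6.02 N + 1.76 ≥ 112.4 gives N ≥ 18.379, so the minimum integer is 19.
Step size = 2.4/524288 V = 4.58 µV.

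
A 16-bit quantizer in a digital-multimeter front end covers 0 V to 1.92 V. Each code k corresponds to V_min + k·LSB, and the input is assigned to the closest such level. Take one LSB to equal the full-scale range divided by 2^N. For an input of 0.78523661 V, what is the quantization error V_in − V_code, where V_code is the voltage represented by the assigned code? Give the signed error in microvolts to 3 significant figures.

−7.53 µV

Span = 1.92 V. LSB = 1.92 V / 2^16 ≈ 29.30 µV.
Position in LSBs: (0.78523661 − (0)) × 65536/1.92 = 26802.7430; rounding gives k = 26803.
V_code = V_min + k × range/2^16 = 0 + 26803 × 1.92/65536 = 0.78524414063 V.
V_in − V_code = 0.78523661 − (0.78524414063) = −7.53 µV.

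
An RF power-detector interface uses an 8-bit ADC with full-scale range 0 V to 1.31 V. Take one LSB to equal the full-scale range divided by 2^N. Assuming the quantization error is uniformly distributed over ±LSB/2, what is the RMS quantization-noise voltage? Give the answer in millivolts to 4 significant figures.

Range is 1.31 V.
LSB = 1.31 V / 2^8 = 5.11719 mV.
σ_q = LSB/√12 = 5.11719 mV/3.4641 = 1.477 mV.

1.477 mV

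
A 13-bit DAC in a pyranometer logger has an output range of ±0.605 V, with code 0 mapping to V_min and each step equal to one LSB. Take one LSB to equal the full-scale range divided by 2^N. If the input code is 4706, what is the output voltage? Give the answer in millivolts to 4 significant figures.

Span: 0.605 V − (-0.605 V) = 1.21 V. LSB = 1.21 V / 2^13.
V_out = V_min + code × LSB = -0.605 V + 4706 × 1.21 V / 8192
      = -0.605 V + 0.695100 V = 0.0901001 V.

90.10 mV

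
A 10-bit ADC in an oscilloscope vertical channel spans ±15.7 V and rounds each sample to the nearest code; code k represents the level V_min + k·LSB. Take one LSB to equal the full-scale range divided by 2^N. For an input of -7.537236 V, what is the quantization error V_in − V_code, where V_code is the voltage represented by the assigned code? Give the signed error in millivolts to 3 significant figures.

+6.12 mV

Full-scale range = 15.7 V − (-15.7 V) = 31.4 V. LSB = 31.4 V / 2^10 ≈ 30.66 mV.
(V_in − V_min)/LSB = (-7.537236 − (-15.7)) × 1024/31.4 = 266.1997 → nearest code k = 266.
V_code = -15.7 + (266/1024) × 31.4 = -7.543359375 V.
e = -7.537236 − (-7.543359375) = +6.12 mV.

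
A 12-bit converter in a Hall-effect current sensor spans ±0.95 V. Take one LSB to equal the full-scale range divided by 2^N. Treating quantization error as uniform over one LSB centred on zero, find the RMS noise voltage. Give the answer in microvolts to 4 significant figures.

133.9 µV

Span: 0.95 V − (-0.95 V) = 1.9 V.
One LSB is 1.9 V / 4096 = 463.867 µV.
For a uniform distribution on [−LSB/2, +LSB/2], V_rms = LSB/√12 = 463.867 µV/3.4641 = 133.9 µV.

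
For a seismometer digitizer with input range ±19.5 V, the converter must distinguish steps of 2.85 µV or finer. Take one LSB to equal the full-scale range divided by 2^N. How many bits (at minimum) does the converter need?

24 bits

The full-scale span is 19.5 − (-19.5) = 39 V.
39 V / 2.85 µV = 1.368e7. Since 2^23 = 8388608 and 2^24 = 16777216, N = 24.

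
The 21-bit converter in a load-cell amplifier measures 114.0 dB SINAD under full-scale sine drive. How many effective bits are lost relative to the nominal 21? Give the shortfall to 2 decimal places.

ENOB = (SINAD − 1.76)/6.02 = (114.0 − 1.76)/6.02 = 18.6445 bits.
Shortfall = 21 − 18.6445 = 2.3555 bits.

2.36 bits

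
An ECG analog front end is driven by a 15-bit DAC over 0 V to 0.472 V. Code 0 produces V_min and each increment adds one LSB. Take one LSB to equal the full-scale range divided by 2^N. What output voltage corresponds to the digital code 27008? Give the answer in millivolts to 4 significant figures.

Range is 0.472 V. LSB = 0.472 V / 2^15.
V_out = 0 + 27008 × (0.472/32768) V
      = 0 V + 0.389031 V = 0.389031 V.

389.0 mV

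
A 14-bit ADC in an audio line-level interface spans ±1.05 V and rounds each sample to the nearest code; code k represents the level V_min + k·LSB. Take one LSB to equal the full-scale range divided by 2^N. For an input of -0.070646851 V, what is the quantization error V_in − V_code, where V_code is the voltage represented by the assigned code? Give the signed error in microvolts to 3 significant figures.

−23.1 µV

Full-scale range = 1.05 V − (-1.05 V) = 2.1 V. LSB = 2.1 V / 2^14 ≈ 128.2 µV.
Position in LSBs: (-0.070646851 − (-1.05)) × 16384/2.1 = 7640.8200; rounding gives k = 7641.
Reconstructed level: -1.05 + 7641 × 2.1/16384 V = -0.070623779297 V.
Error = V_in − V_code = -0.070646851 − (-0.070623779297) = −23.1 µV.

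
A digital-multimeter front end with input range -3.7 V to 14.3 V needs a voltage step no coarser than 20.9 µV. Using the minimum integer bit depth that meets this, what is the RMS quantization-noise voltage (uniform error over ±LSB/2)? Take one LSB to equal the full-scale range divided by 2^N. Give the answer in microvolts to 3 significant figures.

Span: 14.3 V − (-3.7 V) = 18 V.
18 V / 20.9 µV = 861200. Since 2^19 = 524288 and 2^20 = 1048576, N = 20.
One LSB is 18 V / 1048576 = 17.166 µV.
RMS noise = LSB/√12 = 4.96 µV.

4.96 µV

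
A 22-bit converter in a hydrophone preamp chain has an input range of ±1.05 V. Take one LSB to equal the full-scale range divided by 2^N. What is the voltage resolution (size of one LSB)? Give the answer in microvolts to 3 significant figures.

0.501 µV

Full-scale range = 1.05 V − (-1.05 V) = 2.1 V.
2^22 = 4194304 levels.
Step size = 2.1/4194304 V = 0.501 µV.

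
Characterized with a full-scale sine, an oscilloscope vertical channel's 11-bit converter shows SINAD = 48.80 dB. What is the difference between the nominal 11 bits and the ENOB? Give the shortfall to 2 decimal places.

3.19 bits

ENOB = (SINAD − 1.76)/6.02 = (48.80 − 1.76)/6.02 = 7.8140 bits.
Shortfall = 11 − 7.8140 = 3.1860 bits.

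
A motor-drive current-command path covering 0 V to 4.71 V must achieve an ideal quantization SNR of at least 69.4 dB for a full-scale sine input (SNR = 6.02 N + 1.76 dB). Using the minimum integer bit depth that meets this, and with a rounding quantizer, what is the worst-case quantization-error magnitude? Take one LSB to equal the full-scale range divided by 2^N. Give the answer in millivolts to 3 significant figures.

0.575 mV

V_FS = 4.71 V.
6.02 N + 1.76 ≥ 69.4 gives N ≥ 11.236, so the minimum integer is 12.
LSB = 4.71 V ÷ 2^12 = 4.71/4096 V = 1.1499 mV.
Max error for round-to-nearest is LSB/2 = 0.575 mV.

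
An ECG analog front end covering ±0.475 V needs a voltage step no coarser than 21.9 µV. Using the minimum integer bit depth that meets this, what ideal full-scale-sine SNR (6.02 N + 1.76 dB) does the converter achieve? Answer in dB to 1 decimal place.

98.1 dB

The full-scale span is 0.475 − (-0.475) = 0.95 V.
0.95 V / 21.9 µV = 43380. Since 2^15 = 32768 and 2^16 = 65536, N = 16.
6.02(16) + 1.76 = 98.08 dB.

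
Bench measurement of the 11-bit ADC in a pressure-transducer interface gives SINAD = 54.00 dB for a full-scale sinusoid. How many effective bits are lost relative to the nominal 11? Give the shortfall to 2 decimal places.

2.32 bits

N_eff = (54.00 − 1.76)/6.02 = 8.6777 bits.
Lost resolution: 11 − 8.6777 = 2.3223 bits.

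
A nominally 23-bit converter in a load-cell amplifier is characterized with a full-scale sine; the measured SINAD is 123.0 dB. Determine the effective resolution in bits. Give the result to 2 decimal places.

ENOB = (123.0 − 1.76)/6.02 = 20.1395 bits.

20.14 bits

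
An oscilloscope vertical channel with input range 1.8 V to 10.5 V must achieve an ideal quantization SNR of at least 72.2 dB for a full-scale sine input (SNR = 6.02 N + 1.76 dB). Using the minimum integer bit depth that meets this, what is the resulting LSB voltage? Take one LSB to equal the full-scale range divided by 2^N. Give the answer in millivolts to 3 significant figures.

2.12 mV

Range = 10.5 − (1.8) = 8.7 V.
6.02 N + 1.76 ≥ 72.2 gives N ≥ 11.701, so the minimum integer is 12.
LSB = 8.7 V / 2^12 = 2.12 mV.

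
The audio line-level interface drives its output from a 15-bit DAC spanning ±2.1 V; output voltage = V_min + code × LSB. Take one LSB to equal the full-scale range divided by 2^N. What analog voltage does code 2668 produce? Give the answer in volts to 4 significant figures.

-1.758 V

The full-scale span is 2.1 − (-2.1) = 4.2 V. LSB = 4.2 V / 2^15.
V_out = V_min + code × LSB = -2.1 V + 2668 × 4.2 V / 32768
      = -2.1 + 0.341968 = -1.75803 V.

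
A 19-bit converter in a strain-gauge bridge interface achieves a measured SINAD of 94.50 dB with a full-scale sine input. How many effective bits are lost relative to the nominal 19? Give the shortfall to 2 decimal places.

3.59 bits

ENOB = (SINAD − 1.76)/6.02 = (94.50 − 1.76)/6.02 = 15.4053 bits.
Lost resolution: 19 − 15.4053 = 3.5947 bits.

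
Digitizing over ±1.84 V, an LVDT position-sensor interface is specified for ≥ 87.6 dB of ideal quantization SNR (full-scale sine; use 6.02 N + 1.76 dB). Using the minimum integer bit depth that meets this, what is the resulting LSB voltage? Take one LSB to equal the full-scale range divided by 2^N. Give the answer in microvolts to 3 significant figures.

Full-scale range = 1.84 V − (-1.84 V) = 3.68 V.
Solving 6.02 N ≥ 87.6 − 1.76: N ≥ 14.259. Round up → N = 15.
LSB = 3.68 V / 2^15 = 112 µV.

112 µV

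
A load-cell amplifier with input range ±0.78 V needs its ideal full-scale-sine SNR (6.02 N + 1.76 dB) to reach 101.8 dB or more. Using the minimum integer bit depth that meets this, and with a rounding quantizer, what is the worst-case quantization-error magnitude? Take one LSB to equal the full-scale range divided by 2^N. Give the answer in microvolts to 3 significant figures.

5.95 µV

Range = 0.78 − (-0.78) = 1.56 V.
Required N = ⌈(101.8 − 1.76)/6.02⌉ = ⌈16.618⌉ = 17.
One LSB is 1.56 V / 131072 = 11.902 µV.
|e|_max = LSB/2 = 5.95 µV.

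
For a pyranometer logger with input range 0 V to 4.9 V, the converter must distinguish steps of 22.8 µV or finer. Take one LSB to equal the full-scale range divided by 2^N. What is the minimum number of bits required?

Range is 4.9 V.
Required number of levels: 4.9/22.8 µV = 214910; smallest N with 2^N ≥ that is 18.

18 bits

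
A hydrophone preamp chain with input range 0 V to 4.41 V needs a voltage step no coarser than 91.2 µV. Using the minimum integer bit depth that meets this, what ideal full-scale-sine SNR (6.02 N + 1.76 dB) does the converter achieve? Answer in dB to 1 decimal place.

98.1 dB

V_FS = 4.41 V.
Required number of levels: 4.41/91.2 µV = 48355; smallest N with 2^N ≥ that is 16.
SNR = 6.02 × 16 + 1.76 = 98.08 dB.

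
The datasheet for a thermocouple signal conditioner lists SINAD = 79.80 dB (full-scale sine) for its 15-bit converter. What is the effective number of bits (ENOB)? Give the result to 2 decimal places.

Inverting SNR = 6.02 N + 1.76: N_eff = (79.80 − 1.76)/6.02 = 12.9635.

12.96 bits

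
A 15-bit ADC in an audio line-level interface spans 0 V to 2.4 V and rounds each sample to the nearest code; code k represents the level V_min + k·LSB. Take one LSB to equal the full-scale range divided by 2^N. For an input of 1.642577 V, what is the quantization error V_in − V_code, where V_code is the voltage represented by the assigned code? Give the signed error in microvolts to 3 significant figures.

Range is 2.4 V. LSB = 2.4 V / 2^15 ≈ 73.24 µV.
(1.642577 − (0)) / LSB = 1.642577 × 32768/2.4 = 22426.6513. Nearest integer: k = 22427.
V_code = V_min + k × range/2^15 = 0 + 22427 × 2.4/32768 = 1.6426025391 V.
Error = V_in − V_code = 1.642577 − (1.6426025391) = −25.5 µV.

−25.5 µV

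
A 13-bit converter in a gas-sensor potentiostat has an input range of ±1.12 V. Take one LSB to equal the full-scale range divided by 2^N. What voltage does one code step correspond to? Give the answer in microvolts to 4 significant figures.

273.4 µV

The full-scale span is 1.12 − (-1.12) = 2.24 V.
Number of codes = 2^13 = 8192.
Step size = 2.24/8192 V = 273.4 µV.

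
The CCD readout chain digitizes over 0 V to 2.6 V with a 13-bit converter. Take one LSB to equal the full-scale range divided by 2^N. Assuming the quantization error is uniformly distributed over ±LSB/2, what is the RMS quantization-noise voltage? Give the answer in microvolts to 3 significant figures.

V_FS = 2.6 V.
One LSB is 2.6 V / 8192 = 317.38 µV.
σ_q = LSB/√12 = 317.38 µV/3.4641 = 91.6 µV.

91.6 µV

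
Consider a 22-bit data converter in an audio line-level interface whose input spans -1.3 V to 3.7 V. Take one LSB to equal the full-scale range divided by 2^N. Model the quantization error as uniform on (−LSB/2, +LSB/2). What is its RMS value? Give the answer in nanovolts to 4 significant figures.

Range = 3.7 − (-1.3) = 5 V.
LSB = 5 V ÷ 2^22 = 5/4194304 V = 1.19209 µV.
V_rms = LSB/√12 = 1.19209 µV / √12 = 344.1 nV.

344.1 nV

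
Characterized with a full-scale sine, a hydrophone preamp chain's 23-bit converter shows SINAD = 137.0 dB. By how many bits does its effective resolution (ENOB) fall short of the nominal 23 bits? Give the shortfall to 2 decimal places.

0.53 bits

N_eff = (137.0 − 1.76)/6.02 = 22.4651 bits.
Lost resolution: 23 − 22.4651 = 0.5349 bits.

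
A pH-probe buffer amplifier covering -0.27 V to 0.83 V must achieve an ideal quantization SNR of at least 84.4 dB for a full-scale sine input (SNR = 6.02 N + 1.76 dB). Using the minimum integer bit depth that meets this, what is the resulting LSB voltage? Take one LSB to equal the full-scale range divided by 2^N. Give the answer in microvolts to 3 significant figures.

67.1 µV

Span: 0.83 V − (-0.27 V) = 1.1 V.
N ≥ (84.4 − 1.76)/6.02 = 13.728 → N_min = 14.
One LSB is 1.1 V / 16384 = 67.1 µV.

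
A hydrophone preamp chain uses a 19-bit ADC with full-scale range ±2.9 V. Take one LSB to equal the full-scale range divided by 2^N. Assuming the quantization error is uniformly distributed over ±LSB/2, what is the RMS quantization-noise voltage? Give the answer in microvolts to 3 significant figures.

Span: 2.9 V − (-2.9 V) = 5.8 V.
LSB = 5.8 V / 2^19 = 11.063 µV.
For a uniform distribution on [−LSB/2, +LSB/2], V_rms = LSB/√12 = 11.063 µV/3.4641 = 3.19 µV.

3.19 µV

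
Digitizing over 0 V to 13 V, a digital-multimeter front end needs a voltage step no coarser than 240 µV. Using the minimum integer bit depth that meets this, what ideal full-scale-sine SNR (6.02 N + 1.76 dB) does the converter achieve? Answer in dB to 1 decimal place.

Span = 13 V.
Need 2^N ≥ 13 V / 240 µV = 54170 → N_min = 16.
SNR = 6.02 × 16 + 1.76 = 98.08 dB.

98.1 dB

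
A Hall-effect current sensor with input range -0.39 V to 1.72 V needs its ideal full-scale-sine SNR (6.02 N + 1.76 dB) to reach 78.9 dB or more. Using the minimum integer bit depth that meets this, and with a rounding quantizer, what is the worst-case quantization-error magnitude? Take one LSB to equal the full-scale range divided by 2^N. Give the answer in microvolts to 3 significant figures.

The full-scale span is 1.72 − (-0.39) = 2.11 V.
Required N = ⌈(78.9 − 1.76)/6.02⌉ = ⌈12.814⌉ = 13.
One LSB is 2.11 V / 8192 = 257.57 µV.
Half an LSB is 129 µV.

129 µV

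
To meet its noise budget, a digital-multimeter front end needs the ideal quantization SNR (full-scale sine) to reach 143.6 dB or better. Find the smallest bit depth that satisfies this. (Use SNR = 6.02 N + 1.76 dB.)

24 bits

Required N = ⌈(143.6 − 1.76)/6.02⌉ = ⌈23.561⌉ = 24.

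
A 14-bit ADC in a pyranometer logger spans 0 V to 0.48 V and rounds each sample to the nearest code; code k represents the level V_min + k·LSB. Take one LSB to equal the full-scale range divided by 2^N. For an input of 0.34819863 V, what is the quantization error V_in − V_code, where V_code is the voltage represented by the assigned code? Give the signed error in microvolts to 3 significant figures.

+5.27 µV

V_FS = 0.48 V. LSB = 0.48 V / 2^14 ≈ 29.30 µV.
(V_in − V_min)/LSB = (0.34819863 − (0)) × 16384/0.48 = 11885.1799 → nearest code k = 11885.
V_code = 0 + (11885/16384) × 0.48 = 0.34819335938 V.
Error = V_in − V_code = 0.34819863 − (0.34819335938) = +5.27 µV.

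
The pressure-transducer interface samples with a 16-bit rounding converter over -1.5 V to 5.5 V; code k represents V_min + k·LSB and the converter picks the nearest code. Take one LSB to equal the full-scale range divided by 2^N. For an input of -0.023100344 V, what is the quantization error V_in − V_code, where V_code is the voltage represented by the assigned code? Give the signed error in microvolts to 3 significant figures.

Range = 5.5 − (-1.5) = 7 V. LSB = 7 V / 2^16 ≈ 106.8 µV.
(V_in − V_min)/LSB = (-0.023100344 − (-1.5)) × 65536/7 = 13827.1566 → nearest code k = 13827.
V_code = -1.5 + (13827/65536) × 7 = -0.023117065430 V.
V_in − V_code = -0.023100344 − (-0.023117065430) = +16.7 µV.

+16.7 µV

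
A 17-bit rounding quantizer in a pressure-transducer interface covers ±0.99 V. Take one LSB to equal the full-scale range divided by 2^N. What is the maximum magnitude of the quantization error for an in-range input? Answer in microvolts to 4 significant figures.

7.553 µV

Span: 0.99 V − (-0.99 V) = 1.98 V.
Step size = 1.98/131072 V = 15.1062 µV.
A rounding quantizer has |error| ≤ LSB/2 = 7.553 µV.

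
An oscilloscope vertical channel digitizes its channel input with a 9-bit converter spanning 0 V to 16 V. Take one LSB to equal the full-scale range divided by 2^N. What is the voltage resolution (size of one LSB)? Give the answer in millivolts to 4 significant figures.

31.25 mV

Span = 16 V.
Number of codes = 2^9 = 512.
LSB = 16 V ÷ 2^9 = 16/512 V = 31.25 mV.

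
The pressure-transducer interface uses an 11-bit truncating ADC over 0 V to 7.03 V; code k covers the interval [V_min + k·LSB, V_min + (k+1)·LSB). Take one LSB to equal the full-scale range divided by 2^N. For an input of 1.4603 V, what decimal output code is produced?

425

Span = 7.03 V. LSB = 7.03 V / 2^11 ≈ 3.433 mV.
code = ⌊(V_in − V_min)/LSB⌋ = ⌊(V_in − V_min) × 2^11 / range⌋
     = ⌊(1.4603 − (0)) × 2048 / 7.03⌋ = ⌊1.4603 × 2048/7.03⌋
     = ⌊425.419⌋ = 425.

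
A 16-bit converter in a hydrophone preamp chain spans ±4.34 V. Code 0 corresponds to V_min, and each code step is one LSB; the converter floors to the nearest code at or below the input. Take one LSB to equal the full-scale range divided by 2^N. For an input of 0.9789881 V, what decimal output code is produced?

40159

Full-scale range = 4.34 V − (-4.34 V) = 8.68 V. LSB = 8.68 V / 2^16 ≈ 132.4 µV.
V_in − V_min = 0.9789881 − (-4.34) = 5.3189881 V.
Divide by LSB: 5.3189881 × 65536/8.68 = 40159.5857.
Truncating gives code 40159.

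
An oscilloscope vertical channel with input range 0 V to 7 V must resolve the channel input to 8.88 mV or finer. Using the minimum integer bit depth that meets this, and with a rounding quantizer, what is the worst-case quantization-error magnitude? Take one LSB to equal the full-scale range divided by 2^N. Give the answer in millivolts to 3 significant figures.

Span = 7 V.
7 V / 8.88 mV = 788.3. Since 2^9 = 512 and 2^10 = 1024, N = 10.
Step size = 7/1024 V = 6.8359 mV.
|e|_max = LSB/2 = 3.42 mV.

3.42 mV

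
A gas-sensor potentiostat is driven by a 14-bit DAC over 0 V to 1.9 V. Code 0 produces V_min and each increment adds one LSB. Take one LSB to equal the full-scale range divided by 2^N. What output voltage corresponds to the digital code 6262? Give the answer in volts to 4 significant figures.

0.7262 V

Span = 1.9 V. LSB = 1.9 V / 2^14.
Output = V_min + (6262/16384) × range = 0 + 0.382202 × 1.9 V
      = 0 + 0.726184 = 0.726184 V.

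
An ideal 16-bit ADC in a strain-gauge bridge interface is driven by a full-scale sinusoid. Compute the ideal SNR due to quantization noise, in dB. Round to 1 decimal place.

98.1 dB

For an ideal N-bit converter with full-scale sine input, SNR = 6.02 N + 1.76 dB. SNR = 6.02 × 16 + 1.76 = 96.32 + 1.76 = 98.08 dB.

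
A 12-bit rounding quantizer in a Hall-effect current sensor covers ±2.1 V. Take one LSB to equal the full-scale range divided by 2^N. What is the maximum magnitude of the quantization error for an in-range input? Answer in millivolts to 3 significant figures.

Span: 2.1 V − (-2.1 V) = 4.2 V.
One LSB is 4.2 V / 4096 = 1.0254 mV.
A rounding quantizer has |error| ≤ LSB/2 = 0.513 mV.

0.513 mV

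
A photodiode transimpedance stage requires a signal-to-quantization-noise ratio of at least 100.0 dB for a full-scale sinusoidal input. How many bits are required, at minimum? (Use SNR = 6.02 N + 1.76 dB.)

17 bits

Required N = ⌈(100.0 − 1.76)/6.02⌉ = ⌈16.319⌉ = 17.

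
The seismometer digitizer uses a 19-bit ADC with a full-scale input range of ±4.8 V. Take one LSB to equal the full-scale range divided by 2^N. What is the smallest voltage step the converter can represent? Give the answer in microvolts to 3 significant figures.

The full-scale span is 4.8 − (-4.8) = 9.6 V.
2^19 = 524288 levels.
LSB = 9.6 V / 2^19 = 18.3 µV.

18.3 µV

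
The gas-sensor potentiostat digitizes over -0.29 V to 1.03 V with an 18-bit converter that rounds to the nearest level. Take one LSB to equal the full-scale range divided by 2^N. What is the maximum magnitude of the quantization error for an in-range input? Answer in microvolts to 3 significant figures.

2.52 µV

Full-scale range = 1.03 V − (-0.29 V) = 1.32 V.
One LSB is 1.32 V / 262144 = 5.0354 µV.
Worst-case error for round-to-nearest is half an LSB: 2.52 µV.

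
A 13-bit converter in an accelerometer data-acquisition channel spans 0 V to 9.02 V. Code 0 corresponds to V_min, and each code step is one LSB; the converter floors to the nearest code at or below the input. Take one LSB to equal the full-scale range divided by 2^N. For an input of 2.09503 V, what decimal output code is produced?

1902

Span = 9.02 V. LSB = 9.02 V / 2^13 ≈ 1.101 mV.
(V_in − V_min) × 2^13/range = (2.09503 − (0)) × 8192/9.02 = 1902.715.
Floor → code = 1902.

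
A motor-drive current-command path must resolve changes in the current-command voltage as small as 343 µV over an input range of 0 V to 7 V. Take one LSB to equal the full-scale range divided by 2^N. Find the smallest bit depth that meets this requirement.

Span = 7 V.
Need 2^N ≥ 7 V / 343 µV = 20410 → N_min = 15.

15 bits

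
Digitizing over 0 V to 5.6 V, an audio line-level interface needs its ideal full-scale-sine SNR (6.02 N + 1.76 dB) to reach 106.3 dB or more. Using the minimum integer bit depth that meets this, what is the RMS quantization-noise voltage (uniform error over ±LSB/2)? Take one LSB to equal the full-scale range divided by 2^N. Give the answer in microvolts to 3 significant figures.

6.17 µV

Full-scale range = 5.6 V.
Solving 6.02 N ≥ 106.3 − 1.76: N ≥ 17.365. Round up → N = 18.
LSB = 5.6 V / 2^18 = 21.362 µV.
RMS noise = LSB/√12 = 6.17 µV.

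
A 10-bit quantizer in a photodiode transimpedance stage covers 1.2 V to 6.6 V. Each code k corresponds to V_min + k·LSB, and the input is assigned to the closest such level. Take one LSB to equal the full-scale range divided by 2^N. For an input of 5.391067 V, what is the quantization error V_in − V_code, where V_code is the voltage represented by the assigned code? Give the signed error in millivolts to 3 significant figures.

−1.32 mV

Span: 6.6 V − (1.2 V) = 5.4 V. LSB = 5.4 V / 2^10 ≈ 5.273 mV.
Position in LSBs: (5.391067 − (1.2)) × 1024/5.4 = 794.7505; rounding gives k = 795.
Reconstructed level: 1.2 + 795 × 5.4/1024 V = 5.392382813 V.
V_in − V_code = 5.391067 − (5.392382813) = −1.32 mV.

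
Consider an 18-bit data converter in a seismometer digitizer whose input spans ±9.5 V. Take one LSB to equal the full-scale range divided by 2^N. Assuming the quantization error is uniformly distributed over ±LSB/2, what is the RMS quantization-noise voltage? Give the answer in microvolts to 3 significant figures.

20.9 µV

Span: 9.5 V − (-9.5 V) = 19 V.
LSB = 19 V ÷ 2^18 = 19/262144 V = 72.479 µV.
σ_q = LSB/√12 = 72.479 µV/3.4641 = 20.9 µV.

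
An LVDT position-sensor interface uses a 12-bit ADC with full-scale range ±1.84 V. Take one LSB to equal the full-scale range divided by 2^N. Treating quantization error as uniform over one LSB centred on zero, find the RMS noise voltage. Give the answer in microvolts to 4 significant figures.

259.4 µV

The full-scale span is 1.84 − (-1.84) = 3.68 V.
Step size = 3.68/4096 V = 0.898438 mV.
For a uniform distribution on [−LSB/2, +LSB/2], V_rms = LSB/√12 = 0.898438 mV/3.4641 = 259.4 µV.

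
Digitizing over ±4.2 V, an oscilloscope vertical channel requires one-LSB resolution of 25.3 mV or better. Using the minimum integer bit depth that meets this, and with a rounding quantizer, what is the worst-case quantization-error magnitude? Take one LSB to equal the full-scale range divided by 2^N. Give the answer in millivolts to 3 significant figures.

The full-scale span is 4.2 − (-4.2) = 8.4 V.
Need 2^N ≥ 8.4 V / 25.3 mV = 332.0 → N_min = 9.
LSB = 8.4 V / 2^9 = 16.406 mV.
|e|_max = LSB/2 = 8.20 mV.

8.20 mV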